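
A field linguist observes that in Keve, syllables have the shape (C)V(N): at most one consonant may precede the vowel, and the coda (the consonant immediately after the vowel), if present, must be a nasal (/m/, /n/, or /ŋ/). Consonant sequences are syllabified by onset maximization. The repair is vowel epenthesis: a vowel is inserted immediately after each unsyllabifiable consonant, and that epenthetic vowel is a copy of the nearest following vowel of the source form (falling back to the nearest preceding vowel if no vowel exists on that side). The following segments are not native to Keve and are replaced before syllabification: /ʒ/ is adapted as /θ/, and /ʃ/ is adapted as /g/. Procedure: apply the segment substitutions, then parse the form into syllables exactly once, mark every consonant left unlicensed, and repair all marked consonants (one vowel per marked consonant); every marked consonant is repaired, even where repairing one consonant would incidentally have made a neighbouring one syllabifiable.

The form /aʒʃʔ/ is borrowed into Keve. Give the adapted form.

Substitution: /ʒ/ → /θ/, /ʃ/ → /g/, giving /aθgʔ/.
Under (C)V(N), the unsyllabifiable consonants are /θ/, /g/, /ʔ/ (only a nasal (/m/, /n/, or /ŋ/) is licensed in coda position; onsets are limited to one consonant).
Each unlicensed consonant becomes the onset of a new syllable: /θ/ → /θa/, /g/ → /ga/, /ʔ/ → /ʔa/.

aθagaʔa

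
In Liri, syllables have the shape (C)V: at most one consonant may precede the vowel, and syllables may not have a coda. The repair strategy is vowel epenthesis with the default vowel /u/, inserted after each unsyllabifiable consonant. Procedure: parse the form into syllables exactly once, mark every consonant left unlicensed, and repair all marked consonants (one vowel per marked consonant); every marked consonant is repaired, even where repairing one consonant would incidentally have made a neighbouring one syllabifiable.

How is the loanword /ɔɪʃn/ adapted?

ɔɪʃunu

Under (C)V, the unsyllabifiable consonants are /ʃ/, /n/ (no codas are permitted; onsets are limited to one consonant).
Each unlicensed consonant becomes the onset of a new syllable: /ʃ/ → /ʃu/, /n/ → /nu/.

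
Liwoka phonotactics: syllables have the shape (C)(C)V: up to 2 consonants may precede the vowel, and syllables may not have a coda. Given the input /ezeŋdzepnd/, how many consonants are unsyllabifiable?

4

Under (C)(C)V, the unsyllabifiable consonants are /ŋ/, /p/, /n/, /d/ (no codas are permitted; onsets may contain at most 2 consonants).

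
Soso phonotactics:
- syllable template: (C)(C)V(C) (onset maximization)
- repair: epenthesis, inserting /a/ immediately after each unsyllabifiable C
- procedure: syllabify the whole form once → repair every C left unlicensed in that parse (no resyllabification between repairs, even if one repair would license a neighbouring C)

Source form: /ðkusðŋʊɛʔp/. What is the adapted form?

Under (C)(C)V(C), the unsyllabifiable consonants are /p/ (at most one coda consonant is licensed; onsets may contain at most 2 consonants).
Each unlicensed consonant becomes the onset of a new syllable: /p/ → /pa/.

ðkusðŋʊɛʔpa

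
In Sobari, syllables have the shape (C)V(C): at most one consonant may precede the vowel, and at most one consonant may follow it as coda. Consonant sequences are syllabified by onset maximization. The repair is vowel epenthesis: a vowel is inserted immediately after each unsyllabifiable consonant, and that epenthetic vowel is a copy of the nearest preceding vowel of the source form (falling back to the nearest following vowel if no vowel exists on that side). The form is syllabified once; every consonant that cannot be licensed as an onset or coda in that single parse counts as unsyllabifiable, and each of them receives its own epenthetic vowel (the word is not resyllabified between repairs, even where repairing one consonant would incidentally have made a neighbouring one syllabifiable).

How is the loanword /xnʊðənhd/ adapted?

xʊnʊðənhədə

The consonants /x/, /h/, /d/ cannot be parsed into a legal (C)V(C) syllable (at most one coda consonant is licensed; onsets are limited to one consonant).
Each unlicensed consonant becomes the onset of a new syllable: /x/ → /xʊ/, /h/ → /hə/, /d/ → /də/.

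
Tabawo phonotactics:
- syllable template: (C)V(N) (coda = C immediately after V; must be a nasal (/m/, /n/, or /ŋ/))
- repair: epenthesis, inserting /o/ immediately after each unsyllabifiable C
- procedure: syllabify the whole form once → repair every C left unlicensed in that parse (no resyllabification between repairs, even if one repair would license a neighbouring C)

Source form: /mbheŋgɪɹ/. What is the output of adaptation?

moboheŋgɪɹo

Under (C)V(N), the unsyllabifiable consonants are /m/, /b/, /ɹ/ (only a nasal (/m/, /n/, or /ŋ/) is licensed in coda position; onsets are limited to one consonant).
Inserting the epenthetic vowel yields /m/ → /mo/, /b/ → /bo/, /ɹ/ → /ɹo/.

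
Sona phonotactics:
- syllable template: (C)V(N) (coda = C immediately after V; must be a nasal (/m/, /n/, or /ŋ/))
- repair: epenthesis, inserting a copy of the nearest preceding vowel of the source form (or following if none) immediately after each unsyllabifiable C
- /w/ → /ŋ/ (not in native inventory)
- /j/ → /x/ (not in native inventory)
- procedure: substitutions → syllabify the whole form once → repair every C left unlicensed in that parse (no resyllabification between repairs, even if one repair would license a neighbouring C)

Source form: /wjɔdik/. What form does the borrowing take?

Substitution: /w/ → /ŋ/, /j/ → /x/, giving /ŋxɔdik/.
The consonants /ŋ/, /k/ cannot be parsed into a legal (C)V(N) syllable (only a nasal (/m/, /n/, or /ŋ/) is licensed in coda position; onsets are limited to one consonant).
Inserting the epenthetic vowel yields /ŋ/ → /ŋɔ/, /k/ → /ki/.

ŋɔxɔdiki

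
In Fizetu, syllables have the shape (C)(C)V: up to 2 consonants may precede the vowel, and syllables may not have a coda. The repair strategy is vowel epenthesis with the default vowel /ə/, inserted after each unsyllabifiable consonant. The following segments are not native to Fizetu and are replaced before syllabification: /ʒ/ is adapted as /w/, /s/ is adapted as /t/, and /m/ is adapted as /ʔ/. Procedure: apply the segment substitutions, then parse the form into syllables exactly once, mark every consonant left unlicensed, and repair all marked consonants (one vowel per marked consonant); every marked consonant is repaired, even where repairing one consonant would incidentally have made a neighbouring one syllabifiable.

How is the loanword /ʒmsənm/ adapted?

Substitution: /ʒ/ → /w/, /m/ → /ʔ/, /s/ → /t/, giving /wʔtənʔ/.
Syllabifying with onset maximization leaves /w/, /n/, /ʔ/ stranded (no codas are permitted; onsets may contain at most 2 consonants).
Inserting the epenthetic vowel yields /w/ → /wə/, /n/ → /nə/, /ʔ/ → /ʔə/.

wəʔtənəʔə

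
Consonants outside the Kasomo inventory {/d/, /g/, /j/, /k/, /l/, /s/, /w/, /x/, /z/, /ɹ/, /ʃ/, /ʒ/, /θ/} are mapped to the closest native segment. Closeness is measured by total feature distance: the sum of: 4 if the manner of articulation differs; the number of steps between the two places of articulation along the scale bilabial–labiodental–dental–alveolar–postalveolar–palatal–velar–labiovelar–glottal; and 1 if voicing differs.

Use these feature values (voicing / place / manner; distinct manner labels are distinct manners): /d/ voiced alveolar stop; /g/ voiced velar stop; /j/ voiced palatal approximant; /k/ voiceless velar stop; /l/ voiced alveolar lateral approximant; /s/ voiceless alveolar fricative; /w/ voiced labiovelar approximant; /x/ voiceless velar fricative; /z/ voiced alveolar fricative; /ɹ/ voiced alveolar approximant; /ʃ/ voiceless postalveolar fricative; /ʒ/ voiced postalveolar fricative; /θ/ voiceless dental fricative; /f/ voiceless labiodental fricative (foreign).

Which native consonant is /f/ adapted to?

θ

/θ/ is closest: same manner (fricative), place distance 1 (labiodental→dental), same voicing; total 1. Next closest is /s/ at distance 2.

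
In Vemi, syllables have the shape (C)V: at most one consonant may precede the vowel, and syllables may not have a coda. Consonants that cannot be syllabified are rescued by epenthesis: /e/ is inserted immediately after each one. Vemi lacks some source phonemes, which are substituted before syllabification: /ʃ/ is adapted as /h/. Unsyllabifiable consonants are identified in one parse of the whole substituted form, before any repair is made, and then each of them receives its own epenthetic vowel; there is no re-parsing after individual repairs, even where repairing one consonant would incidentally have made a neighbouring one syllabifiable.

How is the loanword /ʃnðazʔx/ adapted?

Substitution: /ʃ/ → /h/, giving /hnðazʔx/.
The consonants /h/, /n/, /z/, /ʔ/, /x/ cannot be parsed into a legal (C)V syllable (no codas are permitted; onsets are limited to one consonant).
Epenthesis after each stranded consonant: /h/ → /he/, /n/ → /ne/, /z/ → /ze/, /ʔ/ → /ʔe/, /x/ → /xe/.

heneðazeʔexe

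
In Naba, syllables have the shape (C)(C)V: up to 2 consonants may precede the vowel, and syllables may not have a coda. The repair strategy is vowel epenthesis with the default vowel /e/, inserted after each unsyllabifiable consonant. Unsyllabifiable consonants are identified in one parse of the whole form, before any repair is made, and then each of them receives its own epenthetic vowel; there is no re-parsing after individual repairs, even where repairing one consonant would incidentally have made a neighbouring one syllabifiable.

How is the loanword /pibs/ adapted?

pibese

Under (C)(C)V, the unsyllabifiable consonants are /b/, /s/ (no codas are permitted; onsets may contain at most 2 consonants).
Inserting the epenthetic vowel yields /b/ → /be/, /s/ → /se/.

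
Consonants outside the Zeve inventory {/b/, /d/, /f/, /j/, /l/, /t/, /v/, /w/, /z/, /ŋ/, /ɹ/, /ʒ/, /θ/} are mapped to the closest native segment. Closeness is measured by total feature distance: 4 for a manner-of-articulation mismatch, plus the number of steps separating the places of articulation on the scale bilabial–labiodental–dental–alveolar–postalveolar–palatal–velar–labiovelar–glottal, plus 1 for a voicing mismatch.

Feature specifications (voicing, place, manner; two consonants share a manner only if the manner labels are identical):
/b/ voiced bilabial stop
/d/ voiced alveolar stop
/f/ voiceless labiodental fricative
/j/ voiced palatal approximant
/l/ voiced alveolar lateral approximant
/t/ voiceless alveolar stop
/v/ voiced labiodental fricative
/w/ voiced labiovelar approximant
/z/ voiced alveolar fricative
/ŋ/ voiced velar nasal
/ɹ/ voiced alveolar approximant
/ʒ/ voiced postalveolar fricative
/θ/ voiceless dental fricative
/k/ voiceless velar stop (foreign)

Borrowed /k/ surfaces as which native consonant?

/t/ is closest: same manner (stop), place distance 3 (velar→alveolar), same voicing; total 3. Next closest is /d/ at distance 4.

t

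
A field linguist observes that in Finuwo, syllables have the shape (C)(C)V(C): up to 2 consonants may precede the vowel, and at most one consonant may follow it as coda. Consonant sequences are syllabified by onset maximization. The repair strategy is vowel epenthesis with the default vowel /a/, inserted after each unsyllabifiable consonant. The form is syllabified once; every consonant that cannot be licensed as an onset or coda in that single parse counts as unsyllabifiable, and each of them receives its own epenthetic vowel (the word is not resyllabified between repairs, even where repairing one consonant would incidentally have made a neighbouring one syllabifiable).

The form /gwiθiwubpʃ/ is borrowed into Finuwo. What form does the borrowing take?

Under (C)(C)V(C), the unsyllabifiable consonants are /p/, /ʃ/ (at most one coda consonant is licensed; onsets may contain at most 2 consonants).
Inserting the epenthetic vowel yields /p/ → /pa/, /ʃ/ → /ʃa/.

gwiθiwubpaʃa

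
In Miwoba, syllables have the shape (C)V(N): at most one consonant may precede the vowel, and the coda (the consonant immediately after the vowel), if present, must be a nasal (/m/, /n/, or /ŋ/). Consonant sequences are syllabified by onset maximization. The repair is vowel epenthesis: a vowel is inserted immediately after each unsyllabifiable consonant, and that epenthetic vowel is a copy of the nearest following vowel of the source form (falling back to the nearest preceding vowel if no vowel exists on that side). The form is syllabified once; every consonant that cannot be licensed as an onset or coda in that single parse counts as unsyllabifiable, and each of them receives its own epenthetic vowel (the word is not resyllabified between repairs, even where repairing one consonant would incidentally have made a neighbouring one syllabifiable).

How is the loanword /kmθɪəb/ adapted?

kɪmɪθɪəbə

Under (C)V(N), the unsyllabifiable consonants are /k/, /m/, /b/ (only a nasal (/m/, /n/, or /ŋ/) is licensed in coda position; onsets are limited to one consonant).
Inserting the epenthetic vowel yields /k/ → /kɪ/, /m/ → /mɪ/, /b/ → /bə/.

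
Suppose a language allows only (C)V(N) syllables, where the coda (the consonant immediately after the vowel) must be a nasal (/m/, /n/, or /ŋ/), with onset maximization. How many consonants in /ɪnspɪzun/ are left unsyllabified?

Under (C)V(N), the unsyllabifiable consonants are /s/ (only a nasal (/m/, /n/, or /ŋ/) is licensed in coda position; onsets are limited to one consonant).

1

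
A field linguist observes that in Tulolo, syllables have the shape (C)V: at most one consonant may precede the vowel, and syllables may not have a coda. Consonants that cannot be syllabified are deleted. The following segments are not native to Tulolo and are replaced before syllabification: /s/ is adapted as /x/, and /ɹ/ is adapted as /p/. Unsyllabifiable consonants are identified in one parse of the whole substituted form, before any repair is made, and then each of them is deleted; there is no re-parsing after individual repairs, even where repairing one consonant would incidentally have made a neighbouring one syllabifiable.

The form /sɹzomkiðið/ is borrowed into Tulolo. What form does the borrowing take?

zokiði

Substitution: /s/ → /x/, /ɹ/ → /p/, giving /xpzomkiðið/.
Under (C)V, the unsyllabifiable consonants are /x/, /p/, /m/, /ð/ (no codas are permitted; onsets are limited to one consonant).
Deletion applies to /x/, /p/, /m/, /ð/.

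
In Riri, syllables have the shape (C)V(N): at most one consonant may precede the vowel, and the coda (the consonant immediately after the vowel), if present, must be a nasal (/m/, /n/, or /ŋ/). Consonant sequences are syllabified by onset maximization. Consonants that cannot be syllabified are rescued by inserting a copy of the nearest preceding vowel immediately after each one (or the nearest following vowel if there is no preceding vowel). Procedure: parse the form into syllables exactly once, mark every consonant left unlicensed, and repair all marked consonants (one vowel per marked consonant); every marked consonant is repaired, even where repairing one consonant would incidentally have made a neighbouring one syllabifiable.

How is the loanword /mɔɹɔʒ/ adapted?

mɔɹɔʒɔ

Syllabifying with onset maximization leaves /ʒ/ stranded (only a nasal (/m/, /n/, or /ŋ/) is licensed in coda position; onsets are limited to one consonant).
Epenthesis after each stranded consonant: /ʒ/ → /ʒɔ/.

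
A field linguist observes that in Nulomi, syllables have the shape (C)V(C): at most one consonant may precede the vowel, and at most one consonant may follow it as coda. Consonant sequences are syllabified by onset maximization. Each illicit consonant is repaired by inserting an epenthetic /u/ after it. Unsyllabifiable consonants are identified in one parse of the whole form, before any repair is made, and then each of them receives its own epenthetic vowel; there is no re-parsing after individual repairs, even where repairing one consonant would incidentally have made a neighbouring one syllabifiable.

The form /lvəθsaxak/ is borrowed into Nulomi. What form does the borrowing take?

luvəθsaxak

Under (C)V(C), the unsyllabifiable consonants are /l/ (at most one coda consonant is licensed; onsets are limited to one consonant).
Each unlicensed consonant becomes the onset of a new syllable: /l/ → /lu/.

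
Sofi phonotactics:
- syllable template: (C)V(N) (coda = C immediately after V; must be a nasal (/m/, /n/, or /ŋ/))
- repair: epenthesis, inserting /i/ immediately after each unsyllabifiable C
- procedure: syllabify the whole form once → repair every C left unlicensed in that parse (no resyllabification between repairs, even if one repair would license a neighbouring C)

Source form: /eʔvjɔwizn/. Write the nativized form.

The consonants /ʔ/, /v/, /z/, /n/ cannot be parsed into a legal (C)V(N) syllable (only a nasal (/m/, /n/, or /ŋ/) is licensed in coda position; onsets are limited to one consonant).
Epenthesis after each stranded consonant: /ʔ/ → /ʔi/, /v/ → /vi/, /z/ → /zi/, /n/ → /ni/.

eʔivijɔwizini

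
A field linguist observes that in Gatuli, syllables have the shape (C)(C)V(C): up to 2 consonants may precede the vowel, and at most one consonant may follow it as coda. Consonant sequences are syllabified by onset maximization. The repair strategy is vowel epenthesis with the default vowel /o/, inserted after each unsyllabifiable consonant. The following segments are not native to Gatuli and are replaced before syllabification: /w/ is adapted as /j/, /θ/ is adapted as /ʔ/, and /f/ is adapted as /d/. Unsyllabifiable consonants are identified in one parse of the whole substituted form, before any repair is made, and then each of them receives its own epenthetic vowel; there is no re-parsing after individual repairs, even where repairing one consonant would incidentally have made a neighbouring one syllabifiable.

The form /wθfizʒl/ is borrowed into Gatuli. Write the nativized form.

Substitution: /w/ → /j/, /θ/ → /ʔ/, /f/ → /d/, giving /jʔdizʒl/.
Under (C)(C)V(C), the unsyllabifiable consonants are /j/, /ʒ/, /l/ (at most one coda consonant is licensed; onsets may contain at most 2 consonants).
Inserting the epenthetic vowel yields /j/ → /jo/, /ʒ/ → /ʒo/, /l/ → /lo/.

joʔdizʒolo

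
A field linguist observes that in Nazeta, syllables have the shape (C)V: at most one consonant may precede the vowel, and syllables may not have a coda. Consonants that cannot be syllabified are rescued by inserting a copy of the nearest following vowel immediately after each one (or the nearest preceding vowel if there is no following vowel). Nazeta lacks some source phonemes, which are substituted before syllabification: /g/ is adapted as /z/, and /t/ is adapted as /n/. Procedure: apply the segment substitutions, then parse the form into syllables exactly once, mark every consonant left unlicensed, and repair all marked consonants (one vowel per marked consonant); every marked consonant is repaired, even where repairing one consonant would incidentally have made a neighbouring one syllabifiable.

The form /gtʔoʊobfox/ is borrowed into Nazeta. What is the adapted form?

zonoʔoʊobofoxo

Substitution: /g/ → /z/, /t/ → /n/, giving /znʔoʊobfox/.
The consonants /z/, /n/, /b/, /x/ cannot be parsed into a legal (C)V syllable (no codas are permitted; onsets are limited to one consonant).
Inserting the epenthetic vowel yields /z/ → /zo/, /n/ → /no/, /b/ → /bo/, /x/ → /xo/.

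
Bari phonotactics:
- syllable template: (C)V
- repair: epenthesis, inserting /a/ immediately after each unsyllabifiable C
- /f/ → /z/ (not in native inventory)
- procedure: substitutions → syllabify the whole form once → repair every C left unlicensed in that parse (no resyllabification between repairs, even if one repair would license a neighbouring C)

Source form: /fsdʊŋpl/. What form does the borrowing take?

Substitution: /f/ → /z/, giving /zsdʊŋpl/.
The consonants /z/, /s/, /ŋ/, /p/, /l/ cannot be parsed into a legal (C)V syllable (no codas are permitted; onsets are limited to one consonant).
Epenthesis after each stranded consonant: /z/ → /za/, /s/ → /sa/, /ŋ/ → /ŋa/, /p/ → /pa/, /l/ → /la/.

zasadʊŋapala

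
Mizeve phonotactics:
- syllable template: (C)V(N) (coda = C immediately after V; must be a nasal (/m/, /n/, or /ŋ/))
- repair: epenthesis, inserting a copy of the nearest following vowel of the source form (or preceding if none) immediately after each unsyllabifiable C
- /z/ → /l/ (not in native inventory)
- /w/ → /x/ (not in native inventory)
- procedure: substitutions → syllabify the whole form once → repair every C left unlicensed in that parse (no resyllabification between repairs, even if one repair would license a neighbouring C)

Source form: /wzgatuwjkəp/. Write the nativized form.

Substitution: /w/ → /x/, /z/ → /l/, giving /xlgatuxjkəp/.
Under (C)V(N), the unsyllabifiable consonants are /x/, /l/, /x/, /j/, /p/ (only a nasal (/m/, /n/, or /ŋ/) is licensed in coda position; onsets are limited to one consonant).
Each unlicensed consonant becomes the onset of a new syllable: /x/ → /xa/, /l/ → /la/, /x/ → /xə/, /j/ → /jə/, /p/ → /pə/.

xalagatuxəjəkəpə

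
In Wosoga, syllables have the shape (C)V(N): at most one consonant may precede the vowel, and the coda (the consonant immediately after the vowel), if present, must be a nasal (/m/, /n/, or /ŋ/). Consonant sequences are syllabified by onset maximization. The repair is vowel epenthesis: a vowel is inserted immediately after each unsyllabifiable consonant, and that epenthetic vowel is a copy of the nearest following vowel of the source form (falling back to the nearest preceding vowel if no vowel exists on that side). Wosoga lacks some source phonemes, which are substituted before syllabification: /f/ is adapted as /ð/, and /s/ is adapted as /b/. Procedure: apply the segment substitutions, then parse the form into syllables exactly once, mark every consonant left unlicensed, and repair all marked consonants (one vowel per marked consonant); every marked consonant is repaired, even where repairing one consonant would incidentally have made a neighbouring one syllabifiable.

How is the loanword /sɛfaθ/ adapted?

bɛðaθa

Substitution: /s/ → /b/, /f/ → /ð/, giving /bɛðaθ/.
The consonants /θ/ cannot be parsed into a legal (C)V(N) syllable (only a nasal (/m/, /n/, or /ŋ/) is licensed in coda position; onsets are limited to one consonant).
Epenthesis after each stranded consonant: /θ/ → /θa/.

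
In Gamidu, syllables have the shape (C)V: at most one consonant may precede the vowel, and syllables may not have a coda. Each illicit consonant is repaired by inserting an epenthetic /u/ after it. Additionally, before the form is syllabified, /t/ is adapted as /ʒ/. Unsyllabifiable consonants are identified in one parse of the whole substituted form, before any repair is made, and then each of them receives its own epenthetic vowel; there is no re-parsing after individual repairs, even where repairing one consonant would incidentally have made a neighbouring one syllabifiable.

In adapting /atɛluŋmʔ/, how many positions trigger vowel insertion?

After substitution the input is /aʒɛluŋmʔ/.
The unsyllabifiable consonants are /ŋ/, /m/, /ʔ/; each receives one epenthetic vowel.

3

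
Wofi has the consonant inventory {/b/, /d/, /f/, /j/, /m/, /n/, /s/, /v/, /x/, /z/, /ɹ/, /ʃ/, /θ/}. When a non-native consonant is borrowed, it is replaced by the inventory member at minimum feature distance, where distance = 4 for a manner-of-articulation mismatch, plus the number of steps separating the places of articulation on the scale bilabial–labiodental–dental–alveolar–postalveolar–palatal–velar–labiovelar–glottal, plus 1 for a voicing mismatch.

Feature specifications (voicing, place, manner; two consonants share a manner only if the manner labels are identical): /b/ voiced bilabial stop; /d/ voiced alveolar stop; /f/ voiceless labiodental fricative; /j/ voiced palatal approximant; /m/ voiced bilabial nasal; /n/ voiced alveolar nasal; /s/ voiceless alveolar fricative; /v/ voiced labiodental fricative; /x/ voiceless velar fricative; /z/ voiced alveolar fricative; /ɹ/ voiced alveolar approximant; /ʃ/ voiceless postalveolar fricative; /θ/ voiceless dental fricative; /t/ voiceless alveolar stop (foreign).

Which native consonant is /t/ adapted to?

/d/ is closest: same manner (stop), place distance 0 (alveolar→alveolar), voicing differs (+1); total 1. Next closest is /b/ at distance 4.

d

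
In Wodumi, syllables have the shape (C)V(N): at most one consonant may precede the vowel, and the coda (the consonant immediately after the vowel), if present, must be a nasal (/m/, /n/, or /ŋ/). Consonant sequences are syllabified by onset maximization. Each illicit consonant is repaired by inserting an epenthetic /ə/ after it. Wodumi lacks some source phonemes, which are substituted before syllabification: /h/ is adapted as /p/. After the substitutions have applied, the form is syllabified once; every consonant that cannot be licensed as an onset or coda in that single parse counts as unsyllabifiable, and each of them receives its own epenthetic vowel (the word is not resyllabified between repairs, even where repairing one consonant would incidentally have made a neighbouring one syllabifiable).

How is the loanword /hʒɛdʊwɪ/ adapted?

Substitution: /h/ → /p/, giving /pʒɛdʊwɪ/.
Syllabifying with onset maximization leaves /p/ stranded (only a nasal (/m/, /n/, or /ŋ/) is licensed in coda position; onsets are limited to one consonant).
Each unlicensed consonant becomes the onset of a new syllable: /p/ → /pə/.

pəʒɛdʊwɪ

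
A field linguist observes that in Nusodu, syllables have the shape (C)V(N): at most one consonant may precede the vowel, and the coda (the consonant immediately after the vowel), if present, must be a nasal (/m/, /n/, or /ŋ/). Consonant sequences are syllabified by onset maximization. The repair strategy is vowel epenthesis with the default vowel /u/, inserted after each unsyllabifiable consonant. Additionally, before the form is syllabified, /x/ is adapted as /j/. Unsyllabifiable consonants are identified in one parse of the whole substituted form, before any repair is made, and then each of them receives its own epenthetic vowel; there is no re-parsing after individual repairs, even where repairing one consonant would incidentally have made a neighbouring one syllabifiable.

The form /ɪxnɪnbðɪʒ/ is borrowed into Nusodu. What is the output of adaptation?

ɪjunɪnbuðɪʒu

Substitution: /x/ → /j/, giving /ɪjnɪnbðɪʒ/.
Syllabifying with onset maximization leaves /j/, /b/, /ʒ/ stranded (only a nasal (/m/, /n/, or /ŋ/) is licensed in coda position; onsets are limited to one consonant).
Epenthesis after each stranded consonant: /j/ → /ju/, /b/ → /bu/, /ʒ/ → /ʒu/.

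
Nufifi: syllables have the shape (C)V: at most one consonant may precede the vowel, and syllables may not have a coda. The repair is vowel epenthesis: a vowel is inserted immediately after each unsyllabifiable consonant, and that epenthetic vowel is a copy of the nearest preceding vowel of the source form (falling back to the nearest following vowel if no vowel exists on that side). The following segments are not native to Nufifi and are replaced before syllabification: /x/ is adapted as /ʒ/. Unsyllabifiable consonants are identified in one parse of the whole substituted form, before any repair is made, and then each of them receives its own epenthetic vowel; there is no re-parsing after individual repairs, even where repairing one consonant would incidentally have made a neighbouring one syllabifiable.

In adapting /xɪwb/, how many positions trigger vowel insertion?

2

After substitution the input is /ʒɪwb/.
The unsyllabifiable consonants are /w/, /b/; each receives one epenthetic vowel.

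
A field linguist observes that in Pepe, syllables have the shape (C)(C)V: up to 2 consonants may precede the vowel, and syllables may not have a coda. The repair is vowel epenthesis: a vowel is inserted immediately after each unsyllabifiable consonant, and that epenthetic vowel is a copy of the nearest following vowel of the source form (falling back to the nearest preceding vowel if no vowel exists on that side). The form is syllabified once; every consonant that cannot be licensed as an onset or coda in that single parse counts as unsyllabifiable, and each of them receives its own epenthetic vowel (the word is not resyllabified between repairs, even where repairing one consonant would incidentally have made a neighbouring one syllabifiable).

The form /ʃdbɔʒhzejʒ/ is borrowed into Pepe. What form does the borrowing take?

ʃɔdbɔʒehzejeʒe

Syllabifying with onset maximization leaves /ʃ/, /ʒ/, /j/, /ʒ/ stranded (no codas are permitted; onsets may contain at most 2 consonants).
Each unlicensed consonant becomes the onset of a new syllable: /ʃ/ → /ʃɔ/, /ʒ/ → /ʒe/, /j/ → /je/, /ʒ/ → /ʒe/.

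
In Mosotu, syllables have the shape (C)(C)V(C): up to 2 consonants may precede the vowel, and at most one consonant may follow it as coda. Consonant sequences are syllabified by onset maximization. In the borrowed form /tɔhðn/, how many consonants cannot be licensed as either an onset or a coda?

Syllabifying with onset maximization leaves /ð/, /n/ stranded (at most one coda consonant is licensed; onsets may contain at most 2 consonants).

2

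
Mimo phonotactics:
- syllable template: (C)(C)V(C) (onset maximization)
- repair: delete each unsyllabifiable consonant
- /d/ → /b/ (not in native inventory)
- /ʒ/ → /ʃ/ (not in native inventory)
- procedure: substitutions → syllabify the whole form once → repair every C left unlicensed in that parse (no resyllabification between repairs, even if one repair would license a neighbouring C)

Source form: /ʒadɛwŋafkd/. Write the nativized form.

ʃabɛwŋaf

Substitution: /ʒ/ → /ʃ/, /d/ → /b/, giving /ʃabɛwŋafkb/.
Syllabifying with onset maximization leaves /k/, /b/ stranded (at most one coda consonant is licensed; onsets may contain at most 2 consonants).
Each unlicensed consonant is deleted: /k/, /b/.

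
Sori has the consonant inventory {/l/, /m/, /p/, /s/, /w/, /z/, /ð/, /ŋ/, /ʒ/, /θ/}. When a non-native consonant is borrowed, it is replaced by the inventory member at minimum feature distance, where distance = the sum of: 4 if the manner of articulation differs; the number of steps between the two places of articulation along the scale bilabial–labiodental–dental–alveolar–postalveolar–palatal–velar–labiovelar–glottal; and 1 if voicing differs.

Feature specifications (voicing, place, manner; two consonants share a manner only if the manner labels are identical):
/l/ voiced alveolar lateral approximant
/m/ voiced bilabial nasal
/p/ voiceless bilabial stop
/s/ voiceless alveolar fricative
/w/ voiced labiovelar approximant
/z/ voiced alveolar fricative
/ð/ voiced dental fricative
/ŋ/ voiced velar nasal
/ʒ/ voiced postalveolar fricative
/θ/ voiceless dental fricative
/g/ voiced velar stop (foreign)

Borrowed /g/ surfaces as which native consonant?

ŋ

/ŋ/ is closest: manner differs (stop→nasal, +4), place distance 0 (velar→velar), same voicing; total 4. Next closest is /w/ at distance 5.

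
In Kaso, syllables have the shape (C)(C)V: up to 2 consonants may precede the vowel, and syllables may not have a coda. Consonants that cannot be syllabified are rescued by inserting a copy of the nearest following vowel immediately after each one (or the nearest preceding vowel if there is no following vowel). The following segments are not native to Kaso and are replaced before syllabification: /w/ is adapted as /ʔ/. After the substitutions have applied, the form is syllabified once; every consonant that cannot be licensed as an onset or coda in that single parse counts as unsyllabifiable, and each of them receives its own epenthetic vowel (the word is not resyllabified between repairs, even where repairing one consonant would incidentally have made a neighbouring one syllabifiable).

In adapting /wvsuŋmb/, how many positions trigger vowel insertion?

4

After substitution the input is /ʔvsuŋmb/.
The unsyllabifiable consonants are /ʔ/, /ŋ/, /m/, /b/; each receives one epenthetic vowel.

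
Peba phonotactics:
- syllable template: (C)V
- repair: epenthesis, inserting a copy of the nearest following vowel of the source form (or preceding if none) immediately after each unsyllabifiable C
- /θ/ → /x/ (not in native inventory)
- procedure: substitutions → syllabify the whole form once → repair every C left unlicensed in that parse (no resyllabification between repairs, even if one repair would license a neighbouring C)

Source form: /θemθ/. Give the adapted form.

Substitution: /θ/ → /x/, giving /xemx/.
The consonants /m/, /x/ cannot be parsed into a legal (C)V syllable (no codas are permitted; onsets are limited to one consonant).
Epenthesis after each stranded consonant: /m/ → /me/, /x/ → /xe/.

xemexe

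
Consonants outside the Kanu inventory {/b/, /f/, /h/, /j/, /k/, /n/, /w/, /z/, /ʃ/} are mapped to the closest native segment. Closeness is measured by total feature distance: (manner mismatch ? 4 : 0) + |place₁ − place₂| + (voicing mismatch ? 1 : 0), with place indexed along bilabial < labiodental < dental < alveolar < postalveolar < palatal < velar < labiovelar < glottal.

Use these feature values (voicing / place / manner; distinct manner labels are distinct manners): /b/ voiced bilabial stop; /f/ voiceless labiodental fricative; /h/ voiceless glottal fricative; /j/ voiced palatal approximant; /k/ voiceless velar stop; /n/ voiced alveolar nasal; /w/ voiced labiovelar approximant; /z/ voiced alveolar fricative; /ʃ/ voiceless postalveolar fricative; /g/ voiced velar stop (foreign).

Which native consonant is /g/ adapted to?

k

/k/ is closest: same manner (stop), place distance 0 (velar→velar), voicing differs (+1); total 1. Next closest is /j/ at distance 5.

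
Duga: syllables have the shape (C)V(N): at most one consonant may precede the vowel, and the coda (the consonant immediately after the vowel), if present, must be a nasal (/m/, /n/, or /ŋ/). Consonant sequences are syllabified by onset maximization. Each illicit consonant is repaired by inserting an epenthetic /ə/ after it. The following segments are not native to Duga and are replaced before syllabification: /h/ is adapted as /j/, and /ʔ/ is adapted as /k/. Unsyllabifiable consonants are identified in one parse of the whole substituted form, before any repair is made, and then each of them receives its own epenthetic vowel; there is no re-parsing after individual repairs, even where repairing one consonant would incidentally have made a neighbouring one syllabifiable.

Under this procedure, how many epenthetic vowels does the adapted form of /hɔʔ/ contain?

1

After substitution the input is /jɔk/.
The unsyllabifiable consonants are /k/; each receives one epenthetic vowel.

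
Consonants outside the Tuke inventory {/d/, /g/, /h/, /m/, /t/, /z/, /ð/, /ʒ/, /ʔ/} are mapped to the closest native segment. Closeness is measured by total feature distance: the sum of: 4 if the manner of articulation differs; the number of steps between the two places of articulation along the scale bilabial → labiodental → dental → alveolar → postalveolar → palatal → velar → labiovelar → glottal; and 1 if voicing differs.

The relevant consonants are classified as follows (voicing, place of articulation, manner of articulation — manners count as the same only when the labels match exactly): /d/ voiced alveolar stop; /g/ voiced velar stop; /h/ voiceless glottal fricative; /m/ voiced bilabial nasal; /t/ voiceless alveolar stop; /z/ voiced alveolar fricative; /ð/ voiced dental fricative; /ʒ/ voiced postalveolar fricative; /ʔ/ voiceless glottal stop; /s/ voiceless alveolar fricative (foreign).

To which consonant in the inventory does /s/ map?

z

/z/ is closest: same manner (fricative), place distance 0 (alveolar→alveolar), voicing differs (+1); total 1. Next closest is /ð/ at distance 2.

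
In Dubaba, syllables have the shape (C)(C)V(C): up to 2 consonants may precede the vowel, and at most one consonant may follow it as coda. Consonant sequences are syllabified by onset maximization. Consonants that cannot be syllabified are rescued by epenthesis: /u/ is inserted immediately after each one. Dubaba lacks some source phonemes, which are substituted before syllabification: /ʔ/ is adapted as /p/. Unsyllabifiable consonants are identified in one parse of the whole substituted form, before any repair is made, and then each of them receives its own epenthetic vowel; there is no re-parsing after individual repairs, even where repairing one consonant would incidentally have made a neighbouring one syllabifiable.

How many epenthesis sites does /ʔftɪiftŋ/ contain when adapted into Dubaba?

After substitution the input is /pftɪiftŋ/.
The unsyllabifiable consonants are /p/, /t/, /ŋ/; each receives one epenthetic vowel.

3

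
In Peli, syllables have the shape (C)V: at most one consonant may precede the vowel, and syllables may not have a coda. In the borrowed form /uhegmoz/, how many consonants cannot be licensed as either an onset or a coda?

The consonants /g/, /z/ cannot be parsed into a legal (C)V syllable (no codas are permitted; onsets are limited to one consonant).

2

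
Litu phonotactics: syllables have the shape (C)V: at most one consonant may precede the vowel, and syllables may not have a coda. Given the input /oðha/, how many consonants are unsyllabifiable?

The consonants /ð/ cannot be parsed into a legal (C)V syllable (no codas are permitted; onsets are limited to one consonant).

1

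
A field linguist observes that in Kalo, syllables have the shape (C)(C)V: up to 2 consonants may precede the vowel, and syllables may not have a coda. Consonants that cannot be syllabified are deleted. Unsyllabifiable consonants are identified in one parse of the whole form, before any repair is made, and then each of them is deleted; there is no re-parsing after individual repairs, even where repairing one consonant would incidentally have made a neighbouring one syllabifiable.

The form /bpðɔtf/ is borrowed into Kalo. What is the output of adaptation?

pðɔ

The consonants /b/, /t/, /f/ cannot be parsed into a legal (C)(C)V syllable (no codas are permitted; onsets may contain at most 2 consonants).
Deleting the stranded consonants removes /b/, /t/, /f/.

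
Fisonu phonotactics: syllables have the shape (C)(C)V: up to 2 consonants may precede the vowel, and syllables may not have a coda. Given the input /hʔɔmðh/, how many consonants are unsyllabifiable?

3

Under (C)(C)V, the unsyllabifiable consonants are /m/, /ð/, /h/ (no codas are permitted; onsets may contain at most 2 consonants).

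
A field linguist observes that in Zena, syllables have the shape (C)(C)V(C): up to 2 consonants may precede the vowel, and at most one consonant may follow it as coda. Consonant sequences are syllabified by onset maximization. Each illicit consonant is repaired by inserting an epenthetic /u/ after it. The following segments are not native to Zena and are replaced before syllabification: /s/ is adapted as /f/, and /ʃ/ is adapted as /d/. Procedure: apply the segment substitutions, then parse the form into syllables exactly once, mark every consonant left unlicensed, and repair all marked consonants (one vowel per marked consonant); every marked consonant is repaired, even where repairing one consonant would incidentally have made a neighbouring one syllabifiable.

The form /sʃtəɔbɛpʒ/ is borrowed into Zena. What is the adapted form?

fudtəɔbɛpʒu

Substitution: /s/ → /f/, /ʃ/ → /d/, giving /fdtəɔbɛpʒ/.
Under (C)(C)V(C), the unsyllabifiable consonants are /f/, /ʒ/ (at most one coda consonant is licensed; onsets may contain at most 2 consonants).
Inserting the epenthetic vowel yields /f/ → /fu/, /ʒ/ → /ʒu/.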